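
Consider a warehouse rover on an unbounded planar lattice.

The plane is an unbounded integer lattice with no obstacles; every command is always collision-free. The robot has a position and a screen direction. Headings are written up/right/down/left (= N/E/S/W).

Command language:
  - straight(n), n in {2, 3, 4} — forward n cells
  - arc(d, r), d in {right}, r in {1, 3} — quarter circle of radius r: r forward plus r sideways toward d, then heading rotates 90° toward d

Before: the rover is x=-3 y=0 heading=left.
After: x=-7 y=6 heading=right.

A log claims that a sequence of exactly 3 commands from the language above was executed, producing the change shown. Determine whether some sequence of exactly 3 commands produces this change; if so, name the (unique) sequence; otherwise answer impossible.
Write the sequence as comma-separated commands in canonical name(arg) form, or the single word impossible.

key: running arc(right, 3) before straight(4) would end elsewhere — order is forced
start: x=-3 y=0 heading=left
t=1 straight(4) ⇒ x=-7 y=0 heading=left
t=2 arc(right, 3) ⇒ x=-10 y=3 heading=up
t=3 arc(right, 3) ⇒ x=-7 y=6 heading=right
no other 3-command option fits: unique.

straight(4), arc(right, 3), arc(right, 3)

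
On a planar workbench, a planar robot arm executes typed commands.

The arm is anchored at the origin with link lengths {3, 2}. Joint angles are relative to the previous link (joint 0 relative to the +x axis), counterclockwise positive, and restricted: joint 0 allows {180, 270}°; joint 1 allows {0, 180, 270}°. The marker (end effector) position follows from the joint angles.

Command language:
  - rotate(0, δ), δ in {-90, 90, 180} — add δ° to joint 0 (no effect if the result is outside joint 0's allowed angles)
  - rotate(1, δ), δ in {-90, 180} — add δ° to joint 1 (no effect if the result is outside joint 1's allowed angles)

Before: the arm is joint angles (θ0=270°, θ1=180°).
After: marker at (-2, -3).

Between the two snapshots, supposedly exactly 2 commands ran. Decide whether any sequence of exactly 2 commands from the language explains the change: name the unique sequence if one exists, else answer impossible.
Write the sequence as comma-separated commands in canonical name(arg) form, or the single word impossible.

rotate(1, 180), rotate(1, -90)

key: order matters: swapping rotate(1, 180) and rotate(1, -90) lands elsewhere
from: joint angles (θ0=270°, θ1=180°)
step 1 (rotate(1, 180)): joint angles (θ0=270°, θ1=0°)
step 2 (rotate(1, -90)): joint angles (θ0=270°, θ1=270°)
all 25 alternatives checked — unique.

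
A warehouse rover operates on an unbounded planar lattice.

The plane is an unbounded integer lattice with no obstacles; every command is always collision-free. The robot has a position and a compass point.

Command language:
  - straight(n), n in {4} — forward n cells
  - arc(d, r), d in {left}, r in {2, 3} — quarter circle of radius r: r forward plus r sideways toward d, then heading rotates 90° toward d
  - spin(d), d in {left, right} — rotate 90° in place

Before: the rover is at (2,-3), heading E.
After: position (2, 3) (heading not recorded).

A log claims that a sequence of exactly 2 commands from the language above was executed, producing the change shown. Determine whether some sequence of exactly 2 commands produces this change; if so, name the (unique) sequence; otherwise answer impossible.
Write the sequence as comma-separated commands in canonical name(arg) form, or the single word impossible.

arc(left, 3), arc(left, 3)

start: at (2,-3), heading E
t=1 arc(left, 3) ⇒ at (5,0), heading N
t=2 arc(left, 3) ⇒ at (2,3), heading W
all 25 alternatives checked — unique.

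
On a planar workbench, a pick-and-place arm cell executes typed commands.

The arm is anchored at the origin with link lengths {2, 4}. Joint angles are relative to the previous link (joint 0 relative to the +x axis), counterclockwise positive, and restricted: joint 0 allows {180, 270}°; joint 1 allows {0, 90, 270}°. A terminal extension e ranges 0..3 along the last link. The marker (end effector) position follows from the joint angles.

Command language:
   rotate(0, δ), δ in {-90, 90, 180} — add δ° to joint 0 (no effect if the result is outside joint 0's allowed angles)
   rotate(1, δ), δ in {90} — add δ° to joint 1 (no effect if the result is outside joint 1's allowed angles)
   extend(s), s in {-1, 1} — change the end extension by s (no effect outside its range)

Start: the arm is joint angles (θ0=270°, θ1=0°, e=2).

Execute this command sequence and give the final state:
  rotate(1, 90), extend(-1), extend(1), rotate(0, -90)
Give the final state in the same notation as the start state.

joint angles (θ0=180°, θ1=90°, e=2)

start: joint angles (θ0=270°, θ1=0°, e=2)
t=1 rotate(1, 90) ⇒ joint angles (θ0=270°, θ1=90°, e=2)
t=2 extend(-1) ⇒ joint angles (θ0=270°, θ1=90°, e=1)
t=3 extend(1) ⇒ joint angles (θ0=270°, θ1=90°, e=2)
t=4 rotate(0, -90) ⇒ joint angles (θ0=180°, θ1=90°, e=2)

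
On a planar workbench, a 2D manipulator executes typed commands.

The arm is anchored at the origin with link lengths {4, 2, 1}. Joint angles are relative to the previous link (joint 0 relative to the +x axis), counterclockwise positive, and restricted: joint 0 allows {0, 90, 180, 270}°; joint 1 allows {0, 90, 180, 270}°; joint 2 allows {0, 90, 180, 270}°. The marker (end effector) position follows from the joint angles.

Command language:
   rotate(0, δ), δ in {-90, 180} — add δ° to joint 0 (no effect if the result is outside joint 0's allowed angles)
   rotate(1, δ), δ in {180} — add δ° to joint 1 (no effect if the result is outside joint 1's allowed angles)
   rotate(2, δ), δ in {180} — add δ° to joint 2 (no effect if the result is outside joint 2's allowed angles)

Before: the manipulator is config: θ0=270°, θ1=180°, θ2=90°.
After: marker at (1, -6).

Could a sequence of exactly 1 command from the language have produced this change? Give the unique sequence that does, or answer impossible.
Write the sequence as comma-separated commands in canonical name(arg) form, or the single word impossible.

rotate(1, 180)

initial: config: θ0=270°, θ1=180°, θ2=90°
[1] after rotate(1, 180): config: θ0=270°, θ1=0°, θ2=90°
uniquely the one of 4 1-step routes that fits.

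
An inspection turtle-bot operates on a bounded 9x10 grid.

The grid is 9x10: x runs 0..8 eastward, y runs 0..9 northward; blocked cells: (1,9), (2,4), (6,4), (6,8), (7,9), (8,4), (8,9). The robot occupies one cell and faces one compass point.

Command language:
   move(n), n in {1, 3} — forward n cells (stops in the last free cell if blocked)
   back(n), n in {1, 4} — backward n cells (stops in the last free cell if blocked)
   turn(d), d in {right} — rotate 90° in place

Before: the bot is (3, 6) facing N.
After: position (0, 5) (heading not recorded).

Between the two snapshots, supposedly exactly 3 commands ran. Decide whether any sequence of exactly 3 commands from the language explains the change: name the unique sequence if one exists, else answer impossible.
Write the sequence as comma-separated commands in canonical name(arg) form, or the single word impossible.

back(1), turn(right), back(4)

key: back(4) runs into the grid edge before its full distance
from: (3, 6) facing N
step 1 (back(1)): (3, 5) facing N
step 2 (turn(right)): (3, 5) facing E
step 3 (back(4)): (0, 5) facing E
no rival 3-sequence matches.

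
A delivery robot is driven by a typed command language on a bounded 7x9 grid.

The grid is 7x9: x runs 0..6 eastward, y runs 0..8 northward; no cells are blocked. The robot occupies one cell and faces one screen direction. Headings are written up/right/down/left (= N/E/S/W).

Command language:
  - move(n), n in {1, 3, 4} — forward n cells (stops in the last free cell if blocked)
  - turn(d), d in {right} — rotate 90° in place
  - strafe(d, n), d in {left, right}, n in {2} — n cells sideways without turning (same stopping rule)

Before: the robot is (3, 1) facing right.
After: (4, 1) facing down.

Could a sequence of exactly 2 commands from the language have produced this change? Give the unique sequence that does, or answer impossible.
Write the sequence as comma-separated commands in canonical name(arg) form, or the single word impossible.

move(1), turn(right)

key: cell and facing (now S) both changed — the 2 commands mix motion and turning
t0: (3, 1) facing right
1. move(1) → (4, 1) facing right
2. turn(right) → (4, 1) facing down
no rival 2-sequence matches.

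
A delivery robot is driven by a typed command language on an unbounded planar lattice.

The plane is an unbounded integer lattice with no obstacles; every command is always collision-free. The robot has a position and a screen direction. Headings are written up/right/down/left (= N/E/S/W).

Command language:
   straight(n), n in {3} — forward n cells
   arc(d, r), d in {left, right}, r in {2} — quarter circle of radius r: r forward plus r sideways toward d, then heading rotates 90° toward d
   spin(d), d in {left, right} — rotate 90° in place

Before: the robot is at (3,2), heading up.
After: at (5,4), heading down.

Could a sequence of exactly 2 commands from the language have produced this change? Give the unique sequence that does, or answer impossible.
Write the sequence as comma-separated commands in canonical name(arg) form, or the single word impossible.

arc(right, 2), spin(right)

key: position moved to (5,4) AND the heading swung to S — translation plus rotation needed
start: at (3,2), heading up
1. arc(right, 2) → at (5,4), heading right
2. spin(right) → at (5,4), heading down
no other 2-command option fits: unique.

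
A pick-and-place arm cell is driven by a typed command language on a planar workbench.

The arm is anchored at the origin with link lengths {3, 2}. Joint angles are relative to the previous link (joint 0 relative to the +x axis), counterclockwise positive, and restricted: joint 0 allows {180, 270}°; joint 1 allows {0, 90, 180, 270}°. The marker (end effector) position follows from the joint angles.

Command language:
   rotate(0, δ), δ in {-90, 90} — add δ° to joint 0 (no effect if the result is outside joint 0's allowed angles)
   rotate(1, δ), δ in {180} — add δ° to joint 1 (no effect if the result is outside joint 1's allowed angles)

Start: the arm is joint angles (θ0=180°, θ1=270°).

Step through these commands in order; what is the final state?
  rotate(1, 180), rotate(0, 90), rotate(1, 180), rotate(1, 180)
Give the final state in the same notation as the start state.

joint angles (θ0=270°, θ1=90°)

begin: joint angles (θ0=180°, θ1=270°)
1. rotate(1, 180) → joint angles (θ0=180°, θ1=90°)
2. rotate(0, 90) → joint angles (θ0=270°, θ1=90°)
3. rotate(1, 180) → joint angles (θ0=270°, θ1=270°)
4. rotate(1, 180) → joint angles (θ0=270°, θ1=90°)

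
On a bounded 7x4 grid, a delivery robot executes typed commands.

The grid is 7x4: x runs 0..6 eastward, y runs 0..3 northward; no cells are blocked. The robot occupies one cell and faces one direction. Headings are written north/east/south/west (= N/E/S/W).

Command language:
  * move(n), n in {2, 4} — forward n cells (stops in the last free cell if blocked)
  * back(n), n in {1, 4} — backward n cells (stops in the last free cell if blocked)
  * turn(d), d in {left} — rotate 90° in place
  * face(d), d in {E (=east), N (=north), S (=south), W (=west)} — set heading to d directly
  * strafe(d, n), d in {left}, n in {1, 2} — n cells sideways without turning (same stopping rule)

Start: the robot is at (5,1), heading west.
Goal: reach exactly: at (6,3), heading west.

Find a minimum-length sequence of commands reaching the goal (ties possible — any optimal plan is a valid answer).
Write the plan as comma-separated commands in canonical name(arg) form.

begin: at (5,1), heading west
[1] after face(E): at (5,1), heading east
[2] after strafe(left, 2): at (5,3), heading east
[3] after face(W): at (5,3), heading west
[4] after back(4): at (6,3), heading west
nothing shorter than 4 reaches the goal.

face(E), strafe(left, 2), face(W), back(4)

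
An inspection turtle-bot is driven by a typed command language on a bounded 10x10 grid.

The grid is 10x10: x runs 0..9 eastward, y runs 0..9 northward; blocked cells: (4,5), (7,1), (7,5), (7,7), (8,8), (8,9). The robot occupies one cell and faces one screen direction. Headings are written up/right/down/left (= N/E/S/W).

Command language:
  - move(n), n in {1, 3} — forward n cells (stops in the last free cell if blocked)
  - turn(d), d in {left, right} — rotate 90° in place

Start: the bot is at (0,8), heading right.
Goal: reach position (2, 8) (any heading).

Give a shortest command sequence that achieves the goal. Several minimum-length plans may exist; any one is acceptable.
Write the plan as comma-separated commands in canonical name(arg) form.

begin: at (0,8), heading right
1. move(1) → at (1,8), heading right
2. move(1) → at (2,8), heading right
nothing shorter than 2 reaches the goal.

move(1), move(1)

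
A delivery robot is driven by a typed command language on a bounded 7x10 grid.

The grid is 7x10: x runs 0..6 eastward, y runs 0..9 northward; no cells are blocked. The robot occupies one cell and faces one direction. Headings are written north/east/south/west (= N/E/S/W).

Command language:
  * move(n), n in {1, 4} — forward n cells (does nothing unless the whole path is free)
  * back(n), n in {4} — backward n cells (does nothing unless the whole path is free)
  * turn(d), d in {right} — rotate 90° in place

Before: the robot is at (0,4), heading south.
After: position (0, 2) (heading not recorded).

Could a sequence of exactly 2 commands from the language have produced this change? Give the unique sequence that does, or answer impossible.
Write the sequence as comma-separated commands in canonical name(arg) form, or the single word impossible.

move(1), move(1)

start: at (0,4), heading south
[1] after move(1): at (0,3), heading south
[2] after move(1): at (0,2), heading south
all 16 alternatives checked — unique.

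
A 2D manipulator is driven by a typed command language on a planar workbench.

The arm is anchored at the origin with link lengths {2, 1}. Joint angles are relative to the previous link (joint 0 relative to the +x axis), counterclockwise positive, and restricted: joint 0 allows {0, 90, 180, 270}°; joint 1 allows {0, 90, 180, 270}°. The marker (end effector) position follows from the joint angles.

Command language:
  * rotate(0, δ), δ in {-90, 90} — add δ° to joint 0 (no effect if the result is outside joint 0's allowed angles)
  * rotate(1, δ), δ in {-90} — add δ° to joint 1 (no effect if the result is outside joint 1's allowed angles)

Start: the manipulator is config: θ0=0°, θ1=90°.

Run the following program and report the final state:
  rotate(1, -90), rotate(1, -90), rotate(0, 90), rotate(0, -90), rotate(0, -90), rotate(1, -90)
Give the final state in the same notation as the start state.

begin: config: θ0=0°, θ1=90°
1. rotate(1, -90) → config: θ0=0°, θ1=0°
2. rotate(1, -90) → config: θ0=0°, θ1=270°
3. rotate(0, 90) → config: θ0=90°, θ1=270°
4. rotate(0, -90) → config: θ0=0°, θ1=270°
5. rotate(0, -90) → config: θ0=270°, θ1=270°
6. rotate(1, -90) → config: θ0=270°, θ1=180°

config: θ0=270°, θ1=180°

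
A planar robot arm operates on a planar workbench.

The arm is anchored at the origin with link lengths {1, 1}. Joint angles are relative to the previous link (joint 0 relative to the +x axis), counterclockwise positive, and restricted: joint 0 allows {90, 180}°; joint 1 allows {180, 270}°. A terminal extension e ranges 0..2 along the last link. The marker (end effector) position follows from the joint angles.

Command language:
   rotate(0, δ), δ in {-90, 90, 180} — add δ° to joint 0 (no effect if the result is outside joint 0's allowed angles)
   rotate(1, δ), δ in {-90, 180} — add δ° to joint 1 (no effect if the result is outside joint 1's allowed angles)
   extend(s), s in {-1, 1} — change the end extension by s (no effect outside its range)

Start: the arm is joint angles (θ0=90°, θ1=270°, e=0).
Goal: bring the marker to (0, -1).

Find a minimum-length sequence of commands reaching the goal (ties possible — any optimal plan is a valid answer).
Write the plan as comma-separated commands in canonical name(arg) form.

initial: joint angles (θ0=90°, θ1=270°, e=0)
step 1 (extend(1)): joint angles (θ0=90°, θ1=270°, e=1)
step 2 (rotate(1, -90)): joint angles (θ0=90°, θ1=180°, e=1)
minimal: 2 command(s), checked below 2.

extend(1), rotate(1, -90)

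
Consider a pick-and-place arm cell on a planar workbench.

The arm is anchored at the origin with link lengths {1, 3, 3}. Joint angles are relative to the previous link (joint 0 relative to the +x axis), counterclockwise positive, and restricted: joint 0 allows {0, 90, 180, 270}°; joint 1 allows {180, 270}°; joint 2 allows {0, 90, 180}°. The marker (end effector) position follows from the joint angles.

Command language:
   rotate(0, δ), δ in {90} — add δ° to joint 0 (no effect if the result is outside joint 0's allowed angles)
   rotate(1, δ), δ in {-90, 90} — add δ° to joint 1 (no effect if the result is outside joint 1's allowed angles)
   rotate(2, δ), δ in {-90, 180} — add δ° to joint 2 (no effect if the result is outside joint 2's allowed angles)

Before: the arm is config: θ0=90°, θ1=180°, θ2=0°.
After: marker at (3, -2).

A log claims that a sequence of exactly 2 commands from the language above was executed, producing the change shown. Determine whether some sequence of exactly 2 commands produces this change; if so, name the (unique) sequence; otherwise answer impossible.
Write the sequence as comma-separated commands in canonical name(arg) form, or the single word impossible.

rotate(2, 180), rotate(2, -90)

key: running rotate(2, -90) before rotate(2, 180) would end elsewhere — order is forced
begin: config: θ0=90°, θ1=180°, θ2=0°
1. rotate(2, 180) → config: θ0=90°, θ1=180°, θ2=180°
2. rotate(2, -90) → config: θ0=90°, θ1=180°, θ2=90°
all 25 alternatives checked — unique.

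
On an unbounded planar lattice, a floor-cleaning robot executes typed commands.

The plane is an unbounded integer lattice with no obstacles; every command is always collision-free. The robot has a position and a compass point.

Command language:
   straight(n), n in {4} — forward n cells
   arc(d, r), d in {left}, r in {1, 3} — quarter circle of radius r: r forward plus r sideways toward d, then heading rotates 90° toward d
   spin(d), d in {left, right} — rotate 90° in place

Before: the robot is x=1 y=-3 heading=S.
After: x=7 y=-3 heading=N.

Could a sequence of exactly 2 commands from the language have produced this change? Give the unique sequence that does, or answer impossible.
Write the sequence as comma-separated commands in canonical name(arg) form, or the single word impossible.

arc(left, 3), arc(left, 3)

key: position moved to (7,-3) AND the heading swung to N — translation plus rotation needed
t0: x=1 y=-3 heading=S
1. arc(left, 3) → x=4 y=-6 heading=E
2. arc(left, 3) → x=7 y=-3 heading=N
all 25 alternatives checked — unique.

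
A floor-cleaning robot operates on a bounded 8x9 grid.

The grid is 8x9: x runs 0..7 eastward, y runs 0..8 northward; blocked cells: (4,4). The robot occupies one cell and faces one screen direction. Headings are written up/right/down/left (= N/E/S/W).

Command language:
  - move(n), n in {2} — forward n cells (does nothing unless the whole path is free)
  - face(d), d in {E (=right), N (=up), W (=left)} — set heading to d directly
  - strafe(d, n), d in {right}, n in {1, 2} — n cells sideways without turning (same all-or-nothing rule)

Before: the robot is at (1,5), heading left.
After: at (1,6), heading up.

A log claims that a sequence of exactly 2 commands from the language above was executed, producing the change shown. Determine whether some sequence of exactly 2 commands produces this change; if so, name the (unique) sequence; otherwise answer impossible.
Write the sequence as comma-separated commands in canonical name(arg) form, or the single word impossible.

key: cell and facing (now N) both changed — the 2 commands mix motion and turning
start: at (1,5), heading left
step 1 (strafe(right, 1)): at (1,6), heading left
step 2 (face(N)): at (1,6), heading up
no other 2-command option fits: unique.

strafe(right, 1), face(N)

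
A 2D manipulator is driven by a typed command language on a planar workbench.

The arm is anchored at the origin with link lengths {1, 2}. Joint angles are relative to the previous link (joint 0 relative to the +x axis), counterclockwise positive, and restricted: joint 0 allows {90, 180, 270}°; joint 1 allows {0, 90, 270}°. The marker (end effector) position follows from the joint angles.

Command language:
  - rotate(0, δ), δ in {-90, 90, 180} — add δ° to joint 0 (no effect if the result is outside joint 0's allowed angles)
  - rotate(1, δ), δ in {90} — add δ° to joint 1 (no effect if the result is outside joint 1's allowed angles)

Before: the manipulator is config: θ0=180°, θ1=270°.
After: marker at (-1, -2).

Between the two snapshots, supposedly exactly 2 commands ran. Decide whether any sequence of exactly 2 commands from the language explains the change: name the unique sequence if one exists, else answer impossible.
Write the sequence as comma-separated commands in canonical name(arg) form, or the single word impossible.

initial: config: θ0=180°, θ1=270°
t=1 rotate(1, 90) ⇒ config: θ0=180°, θ1=0°
t=2 rotate(1, 90) ⇒ config: θ0=180°, θ1=90°
no other 2-command option fits: unique.

rotate(1, 90), rotate(1, 90)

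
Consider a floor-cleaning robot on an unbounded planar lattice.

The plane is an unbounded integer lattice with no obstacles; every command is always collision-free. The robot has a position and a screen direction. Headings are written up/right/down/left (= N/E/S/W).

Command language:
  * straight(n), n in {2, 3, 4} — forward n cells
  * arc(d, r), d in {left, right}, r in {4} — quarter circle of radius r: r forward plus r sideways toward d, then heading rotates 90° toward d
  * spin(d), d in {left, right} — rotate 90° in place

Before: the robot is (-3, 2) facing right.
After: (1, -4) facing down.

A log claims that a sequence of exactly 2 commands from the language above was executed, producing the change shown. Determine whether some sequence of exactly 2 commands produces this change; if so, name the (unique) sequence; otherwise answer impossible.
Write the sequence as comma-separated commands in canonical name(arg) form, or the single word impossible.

arc(right, 4), straight(2)

key: cell and facing (now S) both changed — the 2 commands mix motion and turning
from: (-3, 2) facing right
step 1 (arc(right, 4)): (1, -2) facing down
step 2 (straight(2)): (1, -4) facing down
no rival 2-sequence matches.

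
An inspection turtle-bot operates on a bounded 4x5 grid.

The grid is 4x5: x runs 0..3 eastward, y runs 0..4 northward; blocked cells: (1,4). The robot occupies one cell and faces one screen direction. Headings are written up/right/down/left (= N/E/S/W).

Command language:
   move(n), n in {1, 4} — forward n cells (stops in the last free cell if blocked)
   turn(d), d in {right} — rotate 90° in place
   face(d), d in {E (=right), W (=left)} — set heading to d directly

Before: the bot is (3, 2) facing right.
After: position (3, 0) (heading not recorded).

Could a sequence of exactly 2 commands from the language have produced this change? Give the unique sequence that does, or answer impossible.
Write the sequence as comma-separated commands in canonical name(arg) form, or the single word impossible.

turn(right), move(4)

key: move(4) runs into the grid edge before its full distance
t0: (3, 2) facing right
1. turn(right) → (3, 2) facing down
2. move(4) → (3, 0) facing down
all 25 alternatives checked — unique.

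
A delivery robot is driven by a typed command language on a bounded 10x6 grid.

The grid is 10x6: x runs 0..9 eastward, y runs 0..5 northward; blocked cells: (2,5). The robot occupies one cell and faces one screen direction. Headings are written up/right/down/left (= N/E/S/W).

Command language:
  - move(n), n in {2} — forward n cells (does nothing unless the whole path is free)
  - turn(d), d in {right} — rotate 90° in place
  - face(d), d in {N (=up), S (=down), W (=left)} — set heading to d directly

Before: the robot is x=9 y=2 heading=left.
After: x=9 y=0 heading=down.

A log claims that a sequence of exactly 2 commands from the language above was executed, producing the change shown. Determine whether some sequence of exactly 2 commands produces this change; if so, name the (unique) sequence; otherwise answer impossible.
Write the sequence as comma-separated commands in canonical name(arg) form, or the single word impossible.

face(S), move(2)

key: cell and facing (now S) both changed — the 2 commands mix motion and turning
from: x=9 y=2 heading=left
step 1 (face(S)): x=9 y=2 heading=down
step 2 (move(2)): x=9 y=0 heading=down
no other 2-command option fits: unique.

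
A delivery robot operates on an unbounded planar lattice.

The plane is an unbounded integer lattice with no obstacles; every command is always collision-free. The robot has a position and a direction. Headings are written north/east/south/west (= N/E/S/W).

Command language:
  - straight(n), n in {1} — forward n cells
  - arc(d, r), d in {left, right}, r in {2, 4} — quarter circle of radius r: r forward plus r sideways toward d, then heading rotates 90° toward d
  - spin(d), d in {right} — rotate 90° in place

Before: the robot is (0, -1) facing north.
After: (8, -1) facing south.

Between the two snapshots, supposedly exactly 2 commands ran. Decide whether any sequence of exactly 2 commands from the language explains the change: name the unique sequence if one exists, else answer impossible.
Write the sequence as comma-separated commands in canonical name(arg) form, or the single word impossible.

key: cell and facing (now S) both changed — the 2 commands mix motion and turning
begin: (0, -1) facing north
[1] after arc(right, 4): (4, 3) facing east
[2] after arc(right, 4): (8, -1) facing south
no other 2-command option fits: unique.

arc(right, 4), arc(right, 4)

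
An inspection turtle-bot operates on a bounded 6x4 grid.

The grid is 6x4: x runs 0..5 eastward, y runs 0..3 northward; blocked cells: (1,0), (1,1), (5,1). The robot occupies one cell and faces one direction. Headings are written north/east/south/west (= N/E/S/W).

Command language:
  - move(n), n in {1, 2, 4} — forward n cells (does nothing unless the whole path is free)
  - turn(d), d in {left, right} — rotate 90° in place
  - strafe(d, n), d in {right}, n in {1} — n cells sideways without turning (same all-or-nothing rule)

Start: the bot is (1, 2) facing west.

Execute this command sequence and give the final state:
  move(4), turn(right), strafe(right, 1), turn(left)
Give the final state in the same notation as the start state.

(2, 2) facing west

from: (1, 2) facing west
t=1 move(4) ⇒ (1, 2) facing west
t=2 turn(right) ⇒ (1, 2) facing north
t=3 strafe(right, 1) ⇒ (2, 2) facing north
t=4 turn(left) ⇒ (2, 2) facing west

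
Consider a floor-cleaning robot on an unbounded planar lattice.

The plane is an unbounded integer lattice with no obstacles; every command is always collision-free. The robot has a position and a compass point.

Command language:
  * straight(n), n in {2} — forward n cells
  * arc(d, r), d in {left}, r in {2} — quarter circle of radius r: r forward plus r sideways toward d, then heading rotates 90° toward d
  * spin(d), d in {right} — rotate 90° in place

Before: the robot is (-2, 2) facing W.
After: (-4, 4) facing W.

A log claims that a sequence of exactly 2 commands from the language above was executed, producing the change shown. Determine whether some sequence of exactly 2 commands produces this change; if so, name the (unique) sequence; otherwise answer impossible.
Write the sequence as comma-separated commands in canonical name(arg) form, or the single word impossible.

key: order matters: swapping spin(right) and arc(left, 2) lands elsewhere
initial: (-2, 2) facing W
step 1 (spin(right)): (-2, 2) facing N
step 2 (arc(left, 2)): (-4, 4) facing W
all 9 alternatives checked — unique.

spin(right), arc(left, 2)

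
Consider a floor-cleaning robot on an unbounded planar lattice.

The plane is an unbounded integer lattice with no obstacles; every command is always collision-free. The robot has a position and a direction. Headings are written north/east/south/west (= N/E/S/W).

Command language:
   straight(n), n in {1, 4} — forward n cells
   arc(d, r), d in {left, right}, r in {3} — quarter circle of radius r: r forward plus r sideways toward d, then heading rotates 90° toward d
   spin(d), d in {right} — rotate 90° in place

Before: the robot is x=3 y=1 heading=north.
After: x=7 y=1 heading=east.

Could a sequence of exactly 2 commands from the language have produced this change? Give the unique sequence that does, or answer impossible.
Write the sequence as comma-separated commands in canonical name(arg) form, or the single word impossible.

spin(right), straight(4)

key: order matters: swapping spin(right) and straight(4) lands elsewhere
t0: x=3 y=1 heading=north
step 1 (spin(right)): x=3 y=1 heading=east
step 2 (straight(4)): x=7 y=1 heading=east
all 25 alternatives checked — unique.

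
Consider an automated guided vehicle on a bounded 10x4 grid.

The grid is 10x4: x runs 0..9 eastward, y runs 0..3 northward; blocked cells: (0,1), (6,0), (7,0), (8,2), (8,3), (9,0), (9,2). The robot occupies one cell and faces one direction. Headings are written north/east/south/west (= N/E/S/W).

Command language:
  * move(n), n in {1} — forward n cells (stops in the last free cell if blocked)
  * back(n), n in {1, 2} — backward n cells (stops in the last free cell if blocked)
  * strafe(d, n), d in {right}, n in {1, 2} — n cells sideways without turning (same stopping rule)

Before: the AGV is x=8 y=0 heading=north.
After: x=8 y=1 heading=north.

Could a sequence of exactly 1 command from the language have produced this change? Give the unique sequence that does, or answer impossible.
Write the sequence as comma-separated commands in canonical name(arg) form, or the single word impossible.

move(1)

key: heading stays N — the single command does not turn
t0: x=8 y=0 heading=north
t=1 move(1) ⇒ x=8 y=1 heading=north
uniquely the one of 5 1-step routes that fits.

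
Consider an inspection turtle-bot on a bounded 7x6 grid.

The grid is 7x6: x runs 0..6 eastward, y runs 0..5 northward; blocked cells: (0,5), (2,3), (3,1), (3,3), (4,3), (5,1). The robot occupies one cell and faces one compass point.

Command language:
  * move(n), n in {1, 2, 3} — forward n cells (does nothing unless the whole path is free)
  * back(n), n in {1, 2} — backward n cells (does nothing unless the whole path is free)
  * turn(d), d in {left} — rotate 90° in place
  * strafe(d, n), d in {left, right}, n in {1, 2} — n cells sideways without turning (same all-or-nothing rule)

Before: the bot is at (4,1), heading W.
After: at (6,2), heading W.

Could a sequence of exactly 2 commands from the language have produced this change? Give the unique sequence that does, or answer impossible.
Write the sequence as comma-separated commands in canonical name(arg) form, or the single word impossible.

strafe(right, 1), back(2)

key: running back(2) before strafe(right, 1) would end elsewhere — order is forced
from: at (4,1), heading W
1. strafe(right, 1) → at (4,2), heading W
2. back(2) → at (6,2), heading W
no other 2-command option fits: unique.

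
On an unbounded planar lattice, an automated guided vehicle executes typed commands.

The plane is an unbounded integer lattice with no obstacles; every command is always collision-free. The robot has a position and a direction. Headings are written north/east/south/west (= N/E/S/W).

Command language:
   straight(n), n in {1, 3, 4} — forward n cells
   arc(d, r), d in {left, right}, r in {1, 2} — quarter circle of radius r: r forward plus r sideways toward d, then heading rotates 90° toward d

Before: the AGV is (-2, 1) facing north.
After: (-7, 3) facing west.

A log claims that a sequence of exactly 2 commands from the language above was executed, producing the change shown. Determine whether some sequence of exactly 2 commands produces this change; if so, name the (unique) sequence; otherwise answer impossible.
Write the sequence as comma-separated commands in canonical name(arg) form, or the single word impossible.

arc(left, 2), straight(3)

key: cell and facing (now W) both changed — the 2 commands mix motion and turning
begin: (-2, 1) facing north
[1] after arc(left, 2): (-4, 3) facing west
[2] after straight(3): (-7, 3) facing west
all 49 alternatives checked — unique.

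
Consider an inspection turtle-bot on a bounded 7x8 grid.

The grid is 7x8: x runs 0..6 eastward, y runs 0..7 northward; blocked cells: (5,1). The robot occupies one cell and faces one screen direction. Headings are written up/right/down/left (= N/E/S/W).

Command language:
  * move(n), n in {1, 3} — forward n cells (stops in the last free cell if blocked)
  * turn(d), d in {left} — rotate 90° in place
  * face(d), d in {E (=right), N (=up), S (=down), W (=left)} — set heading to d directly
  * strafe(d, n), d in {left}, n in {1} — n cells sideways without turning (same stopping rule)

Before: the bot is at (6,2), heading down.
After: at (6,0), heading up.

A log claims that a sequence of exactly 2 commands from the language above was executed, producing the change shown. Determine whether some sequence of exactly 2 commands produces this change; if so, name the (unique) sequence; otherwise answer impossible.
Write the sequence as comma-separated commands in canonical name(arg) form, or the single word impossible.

move(3), face(N)

key: position moved to (6,0) AND the heading swung to N — translation plus rotation needed
from: at (6,2), heading down
step 1 (move(3)): at (6,0), heading down
step 2 (face(N)): at (6,0), heading up
uniquely the one of 64 2-step routes that fits.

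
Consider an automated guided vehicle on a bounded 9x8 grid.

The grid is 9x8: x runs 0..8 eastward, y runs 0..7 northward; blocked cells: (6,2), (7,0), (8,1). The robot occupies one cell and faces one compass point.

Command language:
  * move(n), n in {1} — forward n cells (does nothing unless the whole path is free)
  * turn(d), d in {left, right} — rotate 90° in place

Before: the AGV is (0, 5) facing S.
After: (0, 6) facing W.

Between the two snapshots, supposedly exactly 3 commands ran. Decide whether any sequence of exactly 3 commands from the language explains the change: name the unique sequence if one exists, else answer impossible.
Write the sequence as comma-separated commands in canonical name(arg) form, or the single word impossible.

every 3-command combo misses the target.

impossible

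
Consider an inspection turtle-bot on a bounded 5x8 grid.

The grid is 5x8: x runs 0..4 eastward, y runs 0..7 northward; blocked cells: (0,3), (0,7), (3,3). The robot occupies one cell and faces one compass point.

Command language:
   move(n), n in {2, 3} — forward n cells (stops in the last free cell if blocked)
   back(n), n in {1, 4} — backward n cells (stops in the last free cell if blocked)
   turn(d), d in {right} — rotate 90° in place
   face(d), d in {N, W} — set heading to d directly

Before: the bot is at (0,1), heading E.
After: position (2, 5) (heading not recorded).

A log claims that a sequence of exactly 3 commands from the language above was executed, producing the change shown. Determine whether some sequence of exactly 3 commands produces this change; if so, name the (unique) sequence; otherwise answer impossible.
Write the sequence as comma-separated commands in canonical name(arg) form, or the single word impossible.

move(2), turn(right), back(4)

key: order matters: swapping move(2) and back(4) lands elsewhere
initial: at (0,1), heading E
t=1 move(2) ⇒ at (2,1), heading E
t=2 turn(right) ⇒ at (2,1), heading S
t=3 back(4) ⇒ at (2,5), heading S
no other 3-command option fits: unique.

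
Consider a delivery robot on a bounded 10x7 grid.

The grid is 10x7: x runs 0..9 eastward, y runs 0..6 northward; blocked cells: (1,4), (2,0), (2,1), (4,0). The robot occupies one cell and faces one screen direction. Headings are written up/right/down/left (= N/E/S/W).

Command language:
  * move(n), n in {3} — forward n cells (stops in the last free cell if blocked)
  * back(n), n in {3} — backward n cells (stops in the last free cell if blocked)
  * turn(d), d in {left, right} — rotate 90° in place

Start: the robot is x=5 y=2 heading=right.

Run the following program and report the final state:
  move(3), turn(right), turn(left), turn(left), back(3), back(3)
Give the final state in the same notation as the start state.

x=8 y=0 heading=up

begin: x=5 y=2 heading=right
step 1 (move(3)): x=8 y=2 heading=right
step 2 (turn(right)): x=8 y=2 heading=down
step 3 (turn(left)): x=8 y=2 heading=right
step 4 (turn(left)): x=8 y=2 heading=up
step 5 (back(3)): x=8 y=0 heading=up
step 6 (back(3)): x=8 y=0 heading=up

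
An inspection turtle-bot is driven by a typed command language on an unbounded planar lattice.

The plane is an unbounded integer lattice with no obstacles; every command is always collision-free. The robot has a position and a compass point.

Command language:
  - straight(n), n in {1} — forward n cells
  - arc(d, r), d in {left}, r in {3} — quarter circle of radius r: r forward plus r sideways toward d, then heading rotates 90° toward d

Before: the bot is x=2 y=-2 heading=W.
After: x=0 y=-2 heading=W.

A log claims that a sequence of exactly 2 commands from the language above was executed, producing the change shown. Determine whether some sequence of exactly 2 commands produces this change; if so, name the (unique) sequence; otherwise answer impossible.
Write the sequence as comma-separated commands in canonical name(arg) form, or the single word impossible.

key: still facing W at the end — nothing in the sequence rotates
from: x=2 y=-2 heading=W
step 1 (straight(1)): x=1 y=-2 heading=W
step 2 (straight(1)): x=0 y=-2 heading=W
uniquely the one of 4 2-step routes that fits.

straight(1), straight(1)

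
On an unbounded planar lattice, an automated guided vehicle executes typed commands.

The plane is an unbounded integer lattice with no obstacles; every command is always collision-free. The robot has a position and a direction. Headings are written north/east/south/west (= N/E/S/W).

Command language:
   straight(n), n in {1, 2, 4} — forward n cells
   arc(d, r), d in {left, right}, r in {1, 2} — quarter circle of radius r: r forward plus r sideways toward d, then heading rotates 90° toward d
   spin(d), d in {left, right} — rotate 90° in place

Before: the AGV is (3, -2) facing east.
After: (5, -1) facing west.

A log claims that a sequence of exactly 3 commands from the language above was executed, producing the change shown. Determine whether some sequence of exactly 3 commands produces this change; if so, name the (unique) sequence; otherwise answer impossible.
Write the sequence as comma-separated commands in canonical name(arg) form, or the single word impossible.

key: order matters: swapping straight(1) and spin(left) lands elsewhere
from: (3, -2) facing east
[1] after straight(1): (4, -2) facing east
[2] after arc(left, 1): (5, -1) facing north
[3] after spin(left): (5, -1) facing west
all 729 alternatives checked — unique.

straight(1), arc(left, 1), spin(left)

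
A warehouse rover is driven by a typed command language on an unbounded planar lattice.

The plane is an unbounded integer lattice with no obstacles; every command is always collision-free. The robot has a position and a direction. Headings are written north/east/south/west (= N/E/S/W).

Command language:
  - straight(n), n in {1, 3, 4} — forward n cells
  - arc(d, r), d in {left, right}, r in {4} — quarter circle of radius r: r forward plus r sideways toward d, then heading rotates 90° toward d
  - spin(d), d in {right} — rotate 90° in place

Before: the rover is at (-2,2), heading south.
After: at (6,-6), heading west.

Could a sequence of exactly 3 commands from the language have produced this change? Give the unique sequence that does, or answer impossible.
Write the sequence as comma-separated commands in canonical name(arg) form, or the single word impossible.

key: position moved to (6,-6) AND the heading swung to W — translation plus rotation needed
t0: at (-2,2), heading south
step 1 (arc(left, 4)): at (2,-2), heading east
step 2 (arc(right, 4)): at (6,-6), heading south
step 3 (spin(right)): at (6,-6), heading west
uniquely the one of 216 3-step routes that fits.

arc(left, 4), arc(right, 4), spin(right)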